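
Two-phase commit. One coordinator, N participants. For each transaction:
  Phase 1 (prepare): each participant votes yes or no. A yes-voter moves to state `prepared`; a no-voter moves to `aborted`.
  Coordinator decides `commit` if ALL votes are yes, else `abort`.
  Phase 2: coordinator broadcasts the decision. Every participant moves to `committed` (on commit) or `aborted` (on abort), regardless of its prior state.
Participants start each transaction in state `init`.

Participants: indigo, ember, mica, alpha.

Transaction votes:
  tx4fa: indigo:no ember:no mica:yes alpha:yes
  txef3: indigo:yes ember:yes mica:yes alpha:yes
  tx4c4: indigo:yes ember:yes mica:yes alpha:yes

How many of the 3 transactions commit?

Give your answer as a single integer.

tx4fa: no from indigo, ember -> abort (commits=0)
txef3: all yes -> commit (commits=1)
tx4c4: all yes -> commit (commits=2)

Answer: 2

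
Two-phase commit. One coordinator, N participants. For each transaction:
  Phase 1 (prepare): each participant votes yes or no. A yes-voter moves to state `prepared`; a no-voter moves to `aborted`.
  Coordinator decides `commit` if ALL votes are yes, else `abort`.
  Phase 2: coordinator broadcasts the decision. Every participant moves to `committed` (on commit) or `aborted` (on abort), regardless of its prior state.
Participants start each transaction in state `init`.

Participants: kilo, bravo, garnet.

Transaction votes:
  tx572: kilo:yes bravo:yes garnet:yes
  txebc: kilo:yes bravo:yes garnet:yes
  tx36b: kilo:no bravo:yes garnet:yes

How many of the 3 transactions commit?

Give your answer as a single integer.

Answer: 2

Derivation:
tx572: all yes -> commit (commits=1)
txebc: all yes -> commit (commits=2)
tx36b: no from kilo -> abort (commits=2)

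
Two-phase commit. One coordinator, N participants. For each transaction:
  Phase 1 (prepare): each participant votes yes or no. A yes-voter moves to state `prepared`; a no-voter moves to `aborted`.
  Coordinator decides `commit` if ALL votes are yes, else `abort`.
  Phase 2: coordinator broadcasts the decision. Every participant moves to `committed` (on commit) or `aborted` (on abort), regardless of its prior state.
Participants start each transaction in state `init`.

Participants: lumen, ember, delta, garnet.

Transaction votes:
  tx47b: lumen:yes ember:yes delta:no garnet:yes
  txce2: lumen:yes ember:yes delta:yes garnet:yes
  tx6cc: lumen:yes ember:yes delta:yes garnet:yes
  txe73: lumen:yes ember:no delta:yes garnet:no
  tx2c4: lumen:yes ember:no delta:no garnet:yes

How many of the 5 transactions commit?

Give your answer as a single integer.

Answer: 2

Derivation:
tx47b: no from delta -> abort (commits=0)
txce2: all yes -> commit (commits=1)
tx6cc: all yes -> commit (commits=2)
txe73: no from ember, garnet -> abort (commits=2)
tx2c4: no from ember, delta -> abort (commits=2)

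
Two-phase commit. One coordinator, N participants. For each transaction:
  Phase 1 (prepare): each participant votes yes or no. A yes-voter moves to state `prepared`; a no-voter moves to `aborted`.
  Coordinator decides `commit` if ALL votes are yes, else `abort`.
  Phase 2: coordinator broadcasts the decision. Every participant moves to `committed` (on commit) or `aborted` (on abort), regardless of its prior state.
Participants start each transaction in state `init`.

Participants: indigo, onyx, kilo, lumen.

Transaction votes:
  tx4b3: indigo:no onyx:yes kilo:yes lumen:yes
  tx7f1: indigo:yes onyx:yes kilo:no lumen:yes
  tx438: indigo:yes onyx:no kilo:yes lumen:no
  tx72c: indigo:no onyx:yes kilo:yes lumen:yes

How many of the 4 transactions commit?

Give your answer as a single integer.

Answer: 0

Derivation:
tx4b3: no from indigo -> abort (commits=0)
tx7f1: no from kilo -> abort (commits=0)
tx438: no from onyx, lumen -> abort (commits=0)
tx72c: no from indigo -> abort (commits=0)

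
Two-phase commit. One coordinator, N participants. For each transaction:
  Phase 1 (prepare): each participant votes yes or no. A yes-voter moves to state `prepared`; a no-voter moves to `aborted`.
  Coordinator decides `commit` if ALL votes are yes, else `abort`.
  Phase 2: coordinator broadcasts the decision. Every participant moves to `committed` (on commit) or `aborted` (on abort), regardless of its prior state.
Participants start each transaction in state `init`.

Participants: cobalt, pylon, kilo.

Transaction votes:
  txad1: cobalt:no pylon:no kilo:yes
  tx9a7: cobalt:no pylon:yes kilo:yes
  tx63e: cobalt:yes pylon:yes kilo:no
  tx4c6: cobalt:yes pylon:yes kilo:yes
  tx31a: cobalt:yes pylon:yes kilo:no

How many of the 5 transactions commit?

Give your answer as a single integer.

txad1: no from cobalt, pylon -> abort (commits=0)
tx9a7: no from cobalt -> abort (commits=0)
tx63e: no from kilo -> abort (commits=0)
tx4c6: all yes -> commit (commits=1)
tx31a: no from kilo -> abort (commits=1)

Answer: 1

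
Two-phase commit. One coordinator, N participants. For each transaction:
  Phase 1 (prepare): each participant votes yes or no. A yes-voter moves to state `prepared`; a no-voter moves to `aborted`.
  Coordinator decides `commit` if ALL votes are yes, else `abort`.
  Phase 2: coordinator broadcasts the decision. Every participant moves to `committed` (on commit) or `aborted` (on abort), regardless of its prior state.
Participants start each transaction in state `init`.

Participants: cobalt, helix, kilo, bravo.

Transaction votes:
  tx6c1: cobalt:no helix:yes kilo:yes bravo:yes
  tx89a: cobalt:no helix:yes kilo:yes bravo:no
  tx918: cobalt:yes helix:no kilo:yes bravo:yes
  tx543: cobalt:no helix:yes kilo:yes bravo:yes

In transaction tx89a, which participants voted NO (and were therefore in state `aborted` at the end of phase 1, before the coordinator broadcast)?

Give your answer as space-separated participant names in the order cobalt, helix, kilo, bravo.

Answer: cobalt bravo

Derivation:
Txn tx89a phase 1: cobalt no -> aborted; helix yes -> prepared; kilo yes -> prepared; bravo no -> aborted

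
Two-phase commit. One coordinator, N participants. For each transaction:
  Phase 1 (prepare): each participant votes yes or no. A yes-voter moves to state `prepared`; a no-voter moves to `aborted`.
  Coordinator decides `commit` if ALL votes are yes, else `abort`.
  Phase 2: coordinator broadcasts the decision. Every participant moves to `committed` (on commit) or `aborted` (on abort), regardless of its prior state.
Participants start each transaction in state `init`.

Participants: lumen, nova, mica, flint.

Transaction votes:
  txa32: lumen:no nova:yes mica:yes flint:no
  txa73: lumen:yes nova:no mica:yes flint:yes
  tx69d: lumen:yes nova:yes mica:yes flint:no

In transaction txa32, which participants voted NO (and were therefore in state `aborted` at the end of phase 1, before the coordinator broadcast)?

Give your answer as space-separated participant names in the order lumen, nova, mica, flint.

Answer: lumen flint

Derivation:
Txn txa32 phase 1: lumen no -> aborted; nova yes -> prepared; mica yes -> prepared; flint no -> aborted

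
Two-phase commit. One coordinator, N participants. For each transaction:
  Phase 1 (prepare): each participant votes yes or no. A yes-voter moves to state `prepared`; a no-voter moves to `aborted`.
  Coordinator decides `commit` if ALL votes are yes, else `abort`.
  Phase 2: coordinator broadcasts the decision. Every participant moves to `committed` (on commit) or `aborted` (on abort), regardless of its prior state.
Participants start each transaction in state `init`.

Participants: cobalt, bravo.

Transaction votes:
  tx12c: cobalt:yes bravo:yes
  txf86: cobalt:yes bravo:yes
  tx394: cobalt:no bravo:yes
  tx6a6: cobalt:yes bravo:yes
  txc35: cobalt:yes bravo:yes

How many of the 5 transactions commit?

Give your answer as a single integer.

tx12c: all yes -> commit (commits=1)
txf86: all yes -> commit (commits=2)
tx394: no from cobalt -> abort (commits=2)
tx6a6: all yes -> commit (commits=3)
txc35: all yes -> commit (commits=4)

Answer: 4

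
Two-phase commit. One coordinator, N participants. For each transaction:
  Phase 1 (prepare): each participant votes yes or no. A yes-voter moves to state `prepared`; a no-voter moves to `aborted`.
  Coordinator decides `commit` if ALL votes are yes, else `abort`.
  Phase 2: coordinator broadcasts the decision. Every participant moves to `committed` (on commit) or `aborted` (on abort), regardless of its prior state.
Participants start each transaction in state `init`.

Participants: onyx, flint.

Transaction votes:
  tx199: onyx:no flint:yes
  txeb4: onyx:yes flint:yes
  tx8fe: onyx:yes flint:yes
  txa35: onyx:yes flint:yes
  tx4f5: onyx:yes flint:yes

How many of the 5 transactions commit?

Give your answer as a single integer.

Answer: 4

Derivation:
tx199: no from onyx -> abort (commits=0)
txeb4: all yes -> commit (commits=1)
tx8fe: all yes -> commit (commits=2)
txa35: all yes -> commit (commits=3)
tx4f5: all yes -> commit (commits=4)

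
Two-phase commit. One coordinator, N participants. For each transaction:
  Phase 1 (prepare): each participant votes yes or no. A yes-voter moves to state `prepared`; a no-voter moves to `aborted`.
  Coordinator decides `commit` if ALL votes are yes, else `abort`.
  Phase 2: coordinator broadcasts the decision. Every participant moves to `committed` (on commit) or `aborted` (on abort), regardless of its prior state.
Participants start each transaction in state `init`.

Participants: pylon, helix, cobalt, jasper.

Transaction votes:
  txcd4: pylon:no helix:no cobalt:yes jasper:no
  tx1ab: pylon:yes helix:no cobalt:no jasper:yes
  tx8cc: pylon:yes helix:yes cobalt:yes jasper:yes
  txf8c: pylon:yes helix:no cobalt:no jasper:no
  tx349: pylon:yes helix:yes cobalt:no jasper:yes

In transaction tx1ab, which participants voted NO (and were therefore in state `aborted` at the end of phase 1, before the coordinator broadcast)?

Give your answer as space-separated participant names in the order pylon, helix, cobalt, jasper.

Answer: helix cobalt

Derivation:
Txn tx1ab phase 1: pylon yes -> prepared; helix no -> aborted; cobalt no -> aborted; jasper yes -> prepared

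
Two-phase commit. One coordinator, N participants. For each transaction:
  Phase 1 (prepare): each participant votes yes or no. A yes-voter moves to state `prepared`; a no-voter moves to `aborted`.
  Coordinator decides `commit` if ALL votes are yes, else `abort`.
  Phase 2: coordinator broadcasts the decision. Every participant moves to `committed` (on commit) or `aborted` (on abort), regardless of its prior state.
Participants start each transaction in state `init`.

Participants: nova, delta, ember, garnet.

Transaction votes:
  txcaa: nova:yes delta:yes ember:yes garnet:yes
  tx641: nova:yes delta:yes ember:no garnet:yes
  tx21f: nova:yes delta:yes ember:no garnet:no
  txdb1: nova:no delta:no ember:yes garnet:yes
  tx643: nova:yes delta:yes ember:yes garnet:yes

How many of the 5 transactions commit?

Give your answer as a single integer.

txcaa: all yes -> commit (commits=1)
tx641: no from ember -> abort (commits=1)
tx21f: no from ember, garnet -> abort (commits=1)
txdb1: no from nova, delta -> abort (commits=1)
tx643: all yes -> commit (commits=2)

Answer: 2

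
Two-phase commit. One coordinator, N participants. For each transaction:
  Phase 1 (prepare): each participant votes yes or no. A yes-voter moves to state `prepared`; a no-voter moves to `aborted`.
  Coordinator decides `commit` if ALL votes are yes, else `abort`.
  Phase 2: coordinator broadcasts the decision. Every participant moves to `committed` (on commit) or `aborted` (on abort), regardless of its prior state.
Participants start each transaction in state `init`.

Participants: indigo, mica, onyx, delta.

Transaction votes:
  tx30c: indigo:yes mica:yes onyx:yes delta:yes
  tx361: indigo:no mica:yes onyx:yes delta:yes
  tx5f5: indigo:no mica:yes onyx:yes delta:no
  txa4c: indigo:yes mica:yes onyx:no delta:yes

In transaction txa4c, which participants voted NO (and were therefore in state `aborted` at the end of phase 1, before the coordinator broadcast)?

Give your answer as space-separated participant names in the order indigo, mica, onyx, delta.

Answer: onyx

Derivation:
Txn txa4c phase 1: indigo yes -> prepared; mica yes -> prepared; onyx no -> aborted; delta yes -> prepared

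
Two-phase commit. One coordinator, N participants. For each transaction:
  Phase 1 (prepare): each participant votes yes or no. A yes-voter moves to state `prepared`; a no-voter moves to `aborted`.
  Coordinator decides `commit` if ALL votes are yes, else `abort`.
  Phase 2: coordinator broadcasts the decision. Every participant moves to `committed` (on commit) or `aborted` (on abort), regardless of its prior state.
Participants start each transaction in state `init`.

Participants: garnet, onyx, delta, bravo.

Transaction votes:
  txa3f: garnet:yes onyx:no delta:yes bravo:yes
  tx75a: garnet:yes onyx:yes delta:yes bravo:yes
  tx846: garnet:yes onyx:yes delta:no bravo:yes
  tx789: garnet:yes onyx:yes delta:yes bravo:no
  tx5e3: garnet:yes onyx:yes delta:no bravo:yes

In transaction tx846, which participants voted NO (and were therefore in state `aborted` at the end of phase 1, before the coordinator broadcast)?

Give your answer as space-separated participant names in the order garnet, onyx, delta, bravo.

Txn tx846 phase 1: garnet yes -> prepared; onyx yes -> prepared; delta no -> aborted; bravo yes -> prepared

Answer: delta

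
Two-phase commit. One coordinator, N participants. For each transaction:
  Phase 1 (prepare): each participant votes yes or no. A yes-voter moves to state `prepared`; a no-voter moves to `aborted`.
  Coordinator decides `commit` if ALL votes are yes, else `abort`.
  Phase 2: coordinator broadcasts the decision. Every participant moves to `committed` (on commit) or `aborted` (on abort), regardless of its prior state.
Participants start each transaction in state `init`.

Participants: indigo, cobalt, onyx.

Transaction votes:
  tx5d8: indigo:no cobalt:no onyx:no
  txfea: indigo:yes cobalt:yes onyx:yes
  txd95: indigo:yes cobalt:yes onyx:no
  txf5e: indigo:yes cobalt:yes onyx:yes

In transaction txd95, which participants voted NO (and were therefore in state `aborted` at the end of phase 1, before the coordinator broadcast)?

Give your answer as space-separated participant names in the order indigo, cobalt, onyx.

Answer: onyx

Derivation:
Txn txd95 phase 1: indigo yes -> prepared; cobalt yes -> prepared; onyx no -> aborted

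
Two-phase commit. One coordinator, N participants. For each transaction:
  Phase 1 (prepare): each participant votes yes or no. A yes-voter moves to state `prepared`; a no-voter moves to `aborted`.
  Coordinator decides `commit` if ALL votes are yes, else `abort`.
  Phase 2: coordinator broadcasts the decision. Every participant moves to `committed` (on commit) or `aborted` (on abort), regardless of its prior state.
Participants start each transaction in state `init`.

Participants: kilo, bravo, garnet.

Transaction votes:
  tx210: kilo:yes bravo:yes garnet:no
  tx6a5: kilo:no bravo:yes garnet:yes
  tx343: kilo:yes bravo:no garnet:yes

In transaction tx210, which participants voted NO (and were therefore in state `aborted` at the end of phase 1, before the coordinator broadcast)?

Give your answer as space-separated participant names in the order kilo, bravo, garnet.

Txn tx210 phase 1: kilo yes -> prepared; bravo yes -> prepared; garnet no -> aborted

Answer: garnet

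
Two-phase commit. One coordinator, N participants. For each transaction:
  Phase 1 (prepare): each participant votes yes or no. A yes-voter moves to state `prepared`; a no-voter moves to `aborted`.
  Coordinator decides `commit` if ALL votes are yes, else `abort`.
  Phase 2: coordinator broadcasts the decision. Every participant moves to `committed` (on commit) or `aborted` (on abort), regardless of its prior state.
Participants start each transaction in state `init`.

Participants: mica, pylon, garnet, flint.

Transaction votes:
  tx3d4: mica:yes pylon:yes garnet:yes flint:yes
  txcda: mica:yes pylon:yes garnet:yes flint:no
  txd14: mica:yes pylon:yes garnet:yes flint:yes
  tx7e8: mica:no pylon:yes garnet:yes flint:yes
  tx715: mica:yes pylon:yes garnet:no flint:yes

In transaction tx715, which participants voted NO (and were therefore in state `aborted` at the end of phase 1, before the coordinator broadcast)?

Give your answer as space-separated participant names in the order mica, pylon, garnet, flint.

Answer: garnet

Derivation:
Txn tx715 phase 1: mica yes -> prepared; pylon yes -> prepared; garnet no -> aborted; flint yes -> prepared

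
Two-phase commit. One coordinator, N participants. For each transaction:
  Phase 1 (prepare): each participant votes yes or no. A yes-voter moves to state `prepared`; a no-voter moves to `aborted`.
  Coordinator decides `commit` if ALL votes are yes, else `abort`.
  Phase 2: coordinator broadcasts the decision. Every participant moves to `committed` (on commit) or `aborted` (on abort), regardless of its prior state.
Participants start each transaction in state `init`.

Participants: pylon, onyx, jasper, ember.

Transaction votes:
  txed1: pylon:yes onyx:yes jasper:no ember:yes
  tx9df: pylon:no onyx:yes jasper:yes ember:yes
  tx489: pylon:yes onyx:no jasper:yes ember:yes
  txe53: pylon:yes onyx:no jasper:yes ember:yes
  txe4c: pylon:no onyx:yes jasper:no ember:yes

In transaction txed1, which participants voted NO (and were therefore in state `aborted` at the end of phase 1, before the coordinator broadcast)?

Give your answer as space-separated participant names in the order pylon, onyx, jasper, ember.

Answer: jasper

Derivation:
Txn txed1 phase 1: pylon yes -> prepared; onyx yes -> prepared; jasper no -> aborted; ember yes -> prepared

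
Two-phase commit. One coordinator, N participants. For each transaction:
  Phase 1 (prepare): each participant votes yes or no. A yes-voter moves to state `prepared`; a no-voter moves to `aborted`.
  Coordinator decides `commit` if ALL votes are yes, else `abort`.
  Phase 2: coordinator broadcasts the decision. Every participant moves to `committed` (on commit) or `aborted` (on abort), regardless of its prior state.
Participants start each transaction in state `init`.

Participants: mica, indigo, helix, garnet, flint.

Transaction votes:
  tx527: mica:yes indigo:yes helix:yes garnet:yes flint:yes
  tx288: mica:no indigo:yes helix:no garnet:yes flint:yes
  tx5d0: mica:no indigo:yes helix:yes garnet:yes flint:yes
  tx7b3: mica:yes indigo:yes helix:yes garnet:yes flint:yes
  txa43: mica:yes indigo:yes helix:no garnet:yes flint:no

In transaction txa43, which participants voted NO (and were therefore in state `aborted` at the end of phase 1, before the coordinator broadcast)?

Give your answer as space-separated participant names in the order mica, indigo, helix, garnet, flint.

Txn txa43 phase 1: mica yes -> prepared; indigo yes -> prepared; helix no -> aborted; garnet yes -> prepared; flint no -> aborted

Answer: helix flint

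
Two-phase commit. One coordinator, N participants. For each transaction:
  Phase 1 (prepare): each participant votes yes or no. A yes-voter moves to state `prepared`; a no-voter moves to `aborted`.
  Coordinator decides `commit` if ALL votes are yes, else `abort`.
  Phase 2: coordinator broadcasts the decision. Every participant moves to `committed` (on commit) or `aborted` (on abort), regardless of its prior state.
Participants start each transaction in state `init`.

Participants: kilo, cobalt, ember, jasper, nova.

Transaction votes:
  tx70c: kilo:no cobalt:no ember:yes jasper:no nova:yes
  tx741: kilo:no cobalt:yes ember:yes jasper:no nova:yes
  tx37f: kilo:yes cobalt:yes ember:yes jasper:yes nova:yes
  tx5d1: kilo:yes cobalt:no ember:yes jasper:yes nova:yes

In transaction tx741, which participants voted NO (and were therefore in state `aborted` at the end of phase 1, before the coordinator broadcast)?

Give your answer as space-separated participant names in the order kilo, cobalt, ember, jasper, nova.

Txn tx741 phase 1: kilo no -> aborted; cobalt yes -> prepared; ember yes -> prepared; jasper no -> aborted; nova yes -> prepared

Answer: kilo jasper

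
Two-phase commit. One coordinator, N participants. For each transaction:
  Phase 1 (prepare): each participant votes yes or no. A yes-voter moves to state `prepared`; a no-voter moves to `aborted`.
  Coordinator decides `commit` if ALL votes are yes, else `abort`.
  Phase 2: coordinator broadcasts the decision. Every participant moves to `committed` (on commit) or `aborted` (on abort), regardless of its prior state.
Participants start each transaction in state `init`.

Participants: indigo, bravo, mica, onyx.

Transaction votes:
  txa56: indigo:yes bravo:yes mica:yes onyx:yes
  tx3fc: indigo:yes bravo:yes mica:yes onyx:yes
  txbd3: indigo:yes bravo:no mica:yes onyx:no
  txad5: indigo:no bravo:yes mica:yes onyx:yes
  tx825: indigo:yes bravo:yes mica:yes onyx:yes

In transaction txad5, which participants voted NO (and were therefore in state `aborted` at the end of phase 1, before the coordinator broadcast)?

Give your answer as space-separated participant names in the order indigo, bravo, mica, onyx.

Txn txad5 phase 1: indigo no -> aborted; bravo yes -> prepared; mica yes -> prepared; onyx yes -> prepared

Answer: indigo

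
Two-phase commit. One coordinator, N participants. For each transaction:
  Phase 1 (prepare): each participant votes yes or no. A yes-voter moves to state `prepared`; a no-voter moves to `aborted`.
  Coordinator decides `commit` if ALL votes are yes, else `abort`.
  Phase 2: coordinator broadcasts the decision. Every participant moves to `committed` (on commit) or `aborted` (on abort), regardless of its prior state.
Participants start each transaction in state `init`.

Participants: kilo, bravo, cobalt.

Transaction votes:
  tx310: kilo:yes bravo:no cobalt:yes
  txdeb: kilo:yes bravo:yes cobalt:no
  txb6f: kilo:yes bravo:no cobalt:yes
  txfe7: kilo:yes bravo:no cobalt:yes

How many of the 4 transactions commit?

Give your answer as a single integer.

tx310: no from bravo -> abort (commits=0)
txdeb: no from cobalt -> abort (commits=0)
txb6f: no from bravo -> abort (commits=0)
txfe7: no from bravo -> abort (commits=0)

Answer: 0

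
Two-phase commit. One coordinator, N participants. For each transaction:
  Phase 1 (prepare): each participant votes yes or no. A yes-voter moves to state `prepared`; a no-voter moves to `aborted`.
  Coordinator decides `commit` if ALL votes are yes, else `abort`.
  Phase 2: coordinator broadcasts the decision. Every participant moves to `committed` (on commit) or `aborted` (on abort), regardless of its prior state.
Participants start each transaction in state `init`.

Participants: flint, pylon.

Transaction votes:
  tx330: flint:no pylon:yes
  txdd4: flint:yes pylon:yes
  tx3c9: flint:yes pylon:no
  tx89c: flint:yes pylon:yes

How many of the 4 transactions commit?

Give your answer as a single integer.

tx330: no from flint -> abort (commits=0)
txdd4: all yes -> commit (commits=1)
tx3c9: no from pylon -> abort (commits=1)
tx89c: all yes -> commit (commits=2)

Answer: 2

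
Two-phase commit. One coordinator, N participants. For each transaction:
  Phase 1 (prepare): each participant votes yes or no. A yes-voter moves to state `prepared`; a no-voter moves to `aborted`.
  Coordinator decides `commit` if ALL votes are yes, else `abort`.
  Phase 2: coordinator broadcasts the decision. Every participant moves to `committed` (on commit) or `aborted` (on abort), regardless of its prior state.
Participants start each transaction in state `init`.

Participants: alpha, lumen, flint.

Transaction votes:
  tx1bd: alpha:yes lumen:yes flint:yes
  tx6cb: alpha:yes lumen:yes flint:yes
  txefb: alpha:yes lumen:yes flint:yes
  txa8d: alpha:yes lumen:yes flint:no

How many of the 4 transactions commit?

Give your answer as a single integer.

Answer: 3

Derivation:
tx1bd: all yes -> commit (commits=1)
tx6cb: all yes -> commit (commits=2)
txefb: all yes -> commit (commits=3)
txa8d: no from flint -> abort (commits=3)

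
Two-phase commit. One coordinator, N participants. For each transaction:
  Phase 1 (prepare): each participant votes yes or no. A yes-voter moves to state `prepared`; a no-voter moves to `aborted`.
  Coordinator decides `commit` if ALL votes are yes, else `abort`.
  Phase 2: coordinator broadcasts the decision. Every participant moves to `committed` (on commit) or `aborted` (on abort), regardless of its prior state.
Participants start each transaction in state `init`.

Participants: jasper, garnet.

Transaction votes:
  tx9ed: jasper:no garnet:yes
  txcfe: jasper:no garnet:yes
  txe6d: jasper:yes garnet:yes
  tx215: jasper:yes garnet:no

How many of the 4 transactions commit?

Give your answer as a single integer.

tx9ed: no from jasper -> abort (commits=0)
txcfe: no from jasper -> abort (commits=0)
txe6d: all yes -> commit (commits=1)
tx215: no from garnet -> abort (commits=1)

Answer: 1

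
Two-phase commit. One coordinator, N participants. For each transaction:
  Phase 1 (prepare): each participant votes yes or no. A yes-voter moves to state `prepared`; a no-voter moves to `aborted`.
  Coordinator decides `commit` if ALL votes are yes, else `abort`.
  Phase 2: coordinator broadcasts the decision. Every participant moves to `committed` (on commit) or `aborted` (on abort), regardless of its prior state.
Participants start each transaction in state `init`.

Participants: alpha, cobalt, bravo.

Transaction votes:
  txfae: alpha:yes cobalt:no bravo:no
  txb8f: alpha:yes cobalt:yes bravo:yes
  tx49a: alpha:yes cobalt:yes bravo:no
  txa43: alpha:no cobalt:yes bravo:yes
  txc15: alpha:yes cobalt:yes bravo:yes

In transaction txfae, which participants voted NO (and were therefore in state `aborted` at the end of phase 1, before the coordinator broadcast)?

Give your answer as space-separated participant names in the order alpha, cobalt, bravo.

Txn txfae phase 1: alpha yes -> prepared; cobalt no -> aborted; bravo no -> aborted

Answer: cobalt bravo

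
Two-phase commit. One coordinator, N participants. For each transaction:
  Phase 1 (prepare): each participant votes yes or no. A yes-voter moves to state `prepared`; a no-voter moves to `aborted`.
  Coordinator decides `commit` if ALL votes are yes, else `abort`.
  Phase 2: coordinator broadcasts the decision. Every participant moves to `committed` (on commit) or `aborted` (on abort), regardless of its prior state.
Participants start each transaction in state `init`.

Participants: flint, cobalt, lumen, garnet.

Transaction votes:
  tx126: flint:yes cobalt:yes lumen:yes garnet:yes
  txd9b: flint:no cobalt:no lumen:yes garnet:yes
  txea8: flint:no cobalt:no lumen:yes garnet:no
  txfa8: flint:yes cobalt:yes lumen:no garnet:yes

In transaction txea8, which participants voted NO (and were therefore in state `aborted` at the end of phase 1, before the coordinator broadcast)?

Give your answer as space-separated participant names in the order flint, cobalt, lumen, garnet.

Txn txea8 phase 1: flint no -> aborted; cobalt no -> aborted; lumen yes -> prepared; garnet no -> aborted

Answer: flint cobalt garnet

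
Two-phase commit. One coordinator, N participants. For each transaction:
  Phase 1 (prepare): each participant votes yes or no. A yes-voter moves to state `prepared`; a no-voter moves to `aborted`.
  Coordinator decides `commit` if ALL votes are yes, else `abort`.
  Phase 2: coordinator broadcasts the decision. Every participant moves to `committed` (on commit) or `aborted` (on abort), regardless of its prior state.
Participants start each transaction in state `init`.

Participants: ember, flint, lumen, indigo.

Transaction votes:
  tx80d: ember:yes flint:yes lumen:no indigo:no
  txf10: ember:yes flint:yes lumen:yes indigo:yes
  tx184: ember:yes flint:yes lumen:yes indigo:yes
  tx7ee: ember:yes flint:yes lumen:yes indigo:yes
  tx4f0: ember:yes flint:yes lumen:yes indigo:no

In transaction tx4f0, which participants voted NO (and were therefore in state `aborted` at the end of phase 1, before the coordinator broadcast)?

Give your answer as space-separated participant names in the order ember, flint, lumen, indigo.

Txn tx4f0 phase 1: ember yes -> prepared; flint yes -> prepared; lumen yes -> prepared; indigo no -> aborted

Answer: indigo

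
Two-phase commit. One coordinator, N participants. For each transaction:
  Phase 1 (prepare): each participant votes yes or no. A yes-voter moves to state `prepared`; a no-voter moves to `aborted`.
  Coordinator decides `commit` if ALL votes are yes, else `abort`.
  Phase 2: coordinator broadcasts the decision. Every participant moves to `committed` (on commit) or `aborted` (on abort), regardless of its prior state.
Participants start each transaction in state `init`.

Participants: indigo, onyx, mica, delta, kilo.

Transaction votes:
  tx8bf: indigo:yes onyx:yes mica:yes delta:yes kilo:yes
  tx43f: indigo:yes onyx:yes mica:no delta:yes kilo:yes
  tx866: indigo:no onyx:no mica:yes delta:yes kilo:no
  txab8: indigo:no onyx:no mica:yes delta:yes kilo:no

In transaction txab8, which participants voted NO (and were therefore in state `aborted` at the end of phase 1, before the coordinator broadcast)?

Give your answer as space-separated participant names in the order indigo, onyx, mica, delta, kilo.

Txn txab8 phase 1: indigo no -> aborted; onyx no -> aborted; mica yes -> prepared; delta yes -> prepared; kilo no -> aborted

Answer: indigo onyx kilo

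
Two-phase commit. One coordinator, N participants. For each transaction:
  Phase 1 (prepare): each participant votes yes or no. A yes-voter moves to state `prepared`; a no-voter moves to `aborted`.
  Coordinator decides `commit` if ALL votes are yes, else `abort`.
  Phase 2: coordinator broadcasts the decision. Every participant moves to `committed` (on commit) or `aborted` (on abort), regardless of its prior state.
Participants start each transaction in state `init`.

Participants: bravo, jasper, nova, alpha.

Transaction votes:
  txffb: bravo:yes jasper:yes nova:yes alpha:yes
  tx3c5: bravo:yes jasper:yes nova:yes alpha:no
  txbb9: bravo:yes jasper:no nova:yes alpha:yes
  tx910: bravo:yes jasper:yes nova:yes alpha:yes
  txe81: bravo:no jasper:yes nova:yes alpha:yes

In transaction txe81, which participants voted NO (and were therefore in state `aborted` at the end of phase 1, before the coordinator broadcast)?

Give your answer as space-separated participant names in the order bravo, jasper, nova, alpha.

Txn txe81 phase 1: bravo no -> aborted; jasper yes -> prepared; nova yes -> prepared; alpha yes -> prepared

Answer: bravo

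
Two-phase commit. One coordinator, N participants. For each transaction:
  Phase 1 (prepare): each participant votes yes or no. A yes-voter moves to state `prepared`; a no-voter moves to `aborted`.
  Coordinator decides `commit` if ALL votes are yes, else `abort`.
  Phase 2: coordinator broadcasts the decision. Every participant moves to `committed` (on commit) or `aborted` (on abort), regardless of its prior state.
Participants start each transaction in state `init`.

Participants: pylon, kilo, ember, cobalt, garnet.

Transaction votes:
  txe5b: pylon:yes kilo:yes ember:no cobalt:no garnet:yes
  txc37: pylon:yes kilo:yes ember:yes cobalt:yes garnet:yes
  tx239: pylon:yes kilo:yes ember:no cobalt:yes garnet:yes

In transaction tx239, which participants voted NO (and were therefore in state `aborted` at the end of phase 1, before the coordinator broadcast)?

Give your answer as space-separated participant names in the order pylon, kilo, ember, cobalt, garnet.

Answer: ember

Derivation:
Txn tx239 phase 1: pylon yes -> prepared; kilo yes -> prepared; ember no -> aborted; cobalt yes -> prepared; garnet yes -> prepared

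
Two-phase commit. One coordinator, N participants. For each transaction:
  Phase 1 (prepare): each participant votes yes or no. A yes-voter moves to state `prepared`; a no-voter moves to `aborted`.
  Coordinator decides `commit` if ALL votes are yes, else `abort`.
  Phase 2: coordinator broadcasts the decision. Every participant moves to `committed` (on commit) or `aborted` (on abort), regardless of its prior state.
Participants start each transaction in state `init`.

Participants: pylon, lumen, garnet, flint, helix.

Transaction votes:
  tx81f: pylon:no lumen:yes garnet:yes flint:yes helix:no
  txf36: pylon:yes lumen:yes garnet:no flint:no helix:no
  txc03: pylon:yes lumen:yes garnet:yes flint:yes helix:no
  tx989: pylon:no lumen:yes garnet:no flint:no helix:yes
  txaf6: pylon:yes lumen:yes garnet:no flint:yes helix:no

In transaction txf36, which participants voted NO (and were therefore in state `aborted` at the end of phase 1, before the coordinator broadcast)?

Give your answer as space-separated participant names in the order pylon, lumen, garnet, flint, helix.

Answer: garnet flint helix

Derivation:
Txn txf36 phase 1: pylon yes -> prepared; lumen yes -> prepared; garnet no -> aborted; flint no -> aborted; helix no -> aborted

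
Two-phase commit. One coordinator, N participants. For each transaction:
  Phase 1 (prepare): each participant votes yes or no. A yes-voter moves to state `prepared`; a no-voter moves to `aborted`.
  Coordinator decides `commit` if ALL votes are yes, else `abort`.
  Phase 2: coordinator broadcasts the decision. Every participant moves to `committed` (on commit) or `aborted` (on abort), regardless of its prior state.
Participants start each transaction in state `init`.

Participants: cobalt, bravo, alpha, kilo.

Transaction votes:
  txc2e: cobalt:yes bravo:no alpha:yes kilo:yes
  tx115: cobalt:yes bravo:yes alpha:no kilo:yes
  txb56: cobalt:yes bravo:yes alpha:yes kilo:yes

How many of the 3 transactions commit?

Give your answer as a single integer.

txc2e: no from bravo -> abort (commits=0)
tx115: no from alpha -> abort (commits=0)
txb56: all yes -> commit (commits=1)

Answer: 1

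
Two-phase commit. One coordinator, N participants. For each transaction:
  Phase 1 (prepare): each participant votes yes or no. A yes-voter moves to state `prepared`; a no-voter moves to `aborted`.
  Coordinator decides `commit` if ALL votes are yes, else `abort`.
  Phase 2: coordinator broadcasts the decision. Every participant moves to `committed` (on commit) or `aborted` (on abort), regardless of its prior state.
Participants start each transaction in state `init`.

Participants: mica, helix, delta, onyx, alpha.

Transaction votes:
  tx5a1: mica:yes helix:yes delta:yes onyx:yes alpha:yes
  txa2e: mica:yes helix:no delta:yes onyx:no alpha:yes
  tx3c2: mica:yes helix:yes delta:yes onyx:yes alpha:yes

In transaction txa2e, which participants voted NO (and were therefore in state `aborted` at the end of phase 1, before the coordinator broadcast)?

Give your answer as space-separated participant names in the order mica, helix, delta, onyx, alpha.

Txn txa2e phase 1: mica yes -> prepared; helix no -> aborted; delta yes -> prepared; onyx no -> aborted; alpha yes -> prepared

Answer: helix onyx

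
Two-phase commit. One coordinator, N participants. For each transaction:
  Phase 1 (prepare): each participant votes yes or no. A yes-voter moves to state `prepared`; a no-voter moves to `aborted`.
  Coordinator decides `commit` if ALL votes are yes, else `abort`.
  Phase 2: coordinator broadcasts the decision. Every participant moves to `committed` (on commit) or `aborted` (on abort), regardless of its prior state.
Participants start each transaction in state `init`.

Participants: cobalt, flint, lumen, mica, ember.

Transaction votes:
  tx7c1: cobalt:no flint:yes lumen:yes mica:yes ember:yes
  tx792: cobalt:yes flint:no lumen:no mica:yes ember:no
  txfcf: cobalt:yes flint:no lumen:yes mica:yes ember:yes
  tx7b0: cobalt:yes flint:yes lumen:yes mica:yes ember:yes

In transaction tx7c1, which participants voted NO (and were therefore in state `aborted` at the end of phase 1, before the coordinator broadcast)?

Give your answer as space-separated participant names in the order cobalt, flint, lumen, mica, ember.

Answer: cobalt

Derivation:
Txn tx7c1 phase 1: cobalt no -> aborted; flint yes -> prepared; lumen yes -> prepared; mica yes -> prepared; ember yes -> prepared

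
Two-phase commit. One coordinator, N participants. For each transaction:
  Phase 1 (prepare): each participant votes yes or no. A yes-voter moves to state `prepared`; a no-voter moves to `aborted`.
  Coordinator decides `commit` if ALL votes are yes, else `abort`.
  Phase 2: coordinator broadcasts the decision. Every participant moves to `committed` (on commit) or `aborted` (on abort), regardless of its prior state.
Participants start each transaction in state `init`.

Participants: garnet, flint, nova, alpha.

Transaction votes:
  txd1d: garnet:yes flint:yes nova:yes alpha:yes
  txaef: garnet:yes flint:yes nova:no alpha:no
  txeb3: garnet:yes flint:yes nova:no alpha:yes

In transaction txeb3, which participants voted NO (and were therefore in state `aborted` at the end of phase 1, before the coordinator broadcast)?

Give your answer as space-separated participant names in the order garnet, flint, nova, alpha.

Answer: nova

Derivation:
Txn txeb3 phase 1: garnet yes -> prepared; flint yes -> prepared; nova no -> aborted; alpha yes -> prepared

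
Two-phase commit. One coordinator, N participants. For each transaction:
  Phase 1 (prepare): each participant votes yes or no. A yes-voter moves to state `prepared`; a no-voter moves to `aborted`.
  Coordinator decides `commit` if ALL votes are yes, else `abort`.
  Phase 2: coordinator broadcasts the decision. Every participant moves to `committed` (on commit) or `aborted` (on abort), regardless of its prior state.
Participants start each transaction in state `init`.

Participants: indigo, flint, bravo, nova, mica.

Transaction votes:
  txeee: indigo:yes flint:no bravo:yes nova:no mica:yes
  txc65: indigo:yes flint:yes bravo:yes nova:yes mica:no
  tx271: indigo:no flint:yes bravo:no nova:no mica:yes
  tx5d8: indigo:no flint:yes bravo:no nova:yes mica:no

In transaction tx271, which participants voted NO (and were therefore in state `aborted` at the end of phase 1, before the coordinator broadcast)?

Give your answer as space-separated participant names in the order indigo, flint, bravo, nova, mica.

Txn tx271 phase 1: indigo no -> aborted; flint yes -> prepared; bravo no -> aborted; nova no -> aborted; mica yes -> prepared

Answer: indigo bravo nova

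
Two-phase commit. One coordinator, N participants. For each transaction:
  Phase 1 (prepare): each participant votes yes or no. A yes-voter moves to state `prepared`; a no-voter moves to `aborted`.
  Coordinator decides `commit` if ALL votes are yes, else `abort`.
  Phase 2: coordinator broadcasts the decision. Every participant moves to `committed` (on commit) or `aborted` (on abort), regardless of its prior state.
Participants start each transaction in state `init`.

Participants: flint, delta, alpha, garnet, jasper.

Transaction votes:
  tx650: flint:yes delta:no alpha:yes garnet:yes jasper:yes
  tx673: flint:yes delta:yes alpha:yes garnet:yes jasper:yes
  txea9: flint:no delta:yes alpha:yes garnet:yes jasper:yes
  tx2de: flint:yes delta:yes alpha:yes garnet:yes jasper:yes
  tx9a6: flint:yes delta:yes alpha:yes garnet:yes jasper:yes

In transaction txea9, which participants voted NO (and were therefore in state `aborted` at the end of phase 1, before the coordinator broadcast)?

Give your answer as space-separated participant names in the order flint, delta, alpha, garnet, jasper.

Answer: flint

Derivation:
Txn txea9 phase 1: flint no -> aborted; delta yes -> prepared; alpha yes -> prepared; garnet yes -> prepared; jasper yes -> prepared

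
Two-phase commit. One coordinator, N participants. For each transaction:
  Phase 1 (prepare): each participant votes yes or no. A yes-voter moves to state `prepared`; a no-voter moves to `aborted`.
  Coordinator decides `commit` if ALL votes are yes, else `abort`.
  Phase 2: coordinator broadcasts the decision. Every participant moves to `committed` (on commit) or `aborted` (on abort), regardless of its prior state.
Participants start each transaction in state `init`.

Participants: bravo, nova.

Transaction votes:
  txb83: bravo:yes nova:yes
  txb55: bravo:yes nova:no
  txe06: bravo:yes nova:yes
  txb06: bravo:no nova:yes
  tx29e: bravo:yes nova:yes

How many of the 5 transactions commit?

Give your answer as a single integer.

txb83: all yes -> commit (commits=1)
txb55: no from nova -> abort (commits=1)
txe06: all yes -> commit (commits=2)
txb06: no from bravo -> abort (commits=2)
tx29e: all yes -> commit (commits=3)

Answer: 3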